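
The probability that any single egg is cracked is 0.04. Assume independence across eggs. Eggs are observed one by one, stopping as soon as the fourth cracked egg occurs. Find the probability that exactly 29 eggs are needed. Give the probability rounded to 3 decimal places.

Y = trial on which the fourth success occurs; negative binomial, r=4, p=0.04.
P(Y=29) = C(28,3) · p^4 · (1−p)^25
= 3276 · 2.56e-06 · 0.3604 = 0.00302

0.003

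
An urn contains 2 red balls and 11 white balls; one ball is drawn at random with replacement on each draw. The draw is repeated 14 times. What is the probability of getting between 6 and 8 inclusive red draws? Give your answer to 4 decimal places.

0.0130

X ~ Binomial(14, 0.153846); P(6 ≤ X ≤ 8) = Σ C(14,k) p^k (1−p)^(14−k) over k:
  k=6: C(14,6)·0.153846^6·0.846154^8 = 0.010463
  k=7: C(14,7)·0.153846^7·0.846154^7 = 0.002174
  k=8: C(14,8)·0.153846^8·0.846154^6 = 0.000346
Total = 0.012983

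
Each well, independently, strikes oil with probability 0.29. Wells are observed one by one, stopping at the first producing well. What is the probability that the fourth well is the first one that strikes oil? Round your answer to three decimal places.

0.104

Geometric (trials to first success), p = 0.29.
P(Y = 4) = (1−p)^3 · p = 0.35791 · 0.29 = 0.10379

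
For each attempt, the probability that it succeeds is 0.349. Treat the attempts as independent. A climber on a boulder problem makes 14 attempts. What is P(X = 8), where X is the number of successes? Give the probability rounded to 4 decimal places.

X ~ Binomial(n=14, p=0.349).
P(X=8) = C(14,8) · p^8 · (1−p)^6
= 3003 · 0.00022009 · 0.076118 = 0.050309

0.0503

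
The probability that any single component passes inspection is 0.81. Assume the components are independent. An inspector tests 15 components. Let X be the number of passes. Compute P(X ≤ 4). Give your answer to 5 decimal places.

0.00001

X ~ Binomial(15, 0.81); P(X ≤ 4) = Σ C(15,k) p^k (1−p)^(15−k) over k:
  k=0: C(15,0)·0.81^0·0.19^15 = 0.0000000
  k=1: C(15,1)·0.81^1·0.19^14 = 0.0000000
  k=2: C(15,2)·0.81^2·0.19^13 = 0.0000000
  k=3: C(15,3)·0.81^3·0.19^12 = 0.0000005
  k=4: C(15,4)·0.81^4·0.19^11 = 0.0000068
Total = 0.0000074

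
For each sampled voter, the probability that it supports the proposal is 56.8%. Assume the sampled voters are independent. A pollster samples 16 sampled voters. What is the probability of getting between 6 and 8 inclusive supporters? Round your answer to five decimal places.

0.34436

X ~ Binomial(16, 0.568); P(6 ≤ X ≤ 8) = Σ C(16,k) p^k (1−p)^(16−k) over k:
  k=6: C(16,6)·0.568^6·0.432^10 = 0.0608768
  k=7: C(16,7)·0.568^7·0.432^9 = 0.1143452
  k=8: C(16,8)·0.568^8·0.432^8 = 0.1691357
Total = 0.3443577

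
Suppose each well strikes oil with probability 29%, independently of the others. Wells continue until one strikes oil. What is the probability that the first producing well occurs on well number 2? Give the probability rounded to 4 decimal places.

Geometric (trials to first success), p = 0.29.
P(Y = 2) = (1−p)^1 · p = 0.71 · 0.29 = 0.205900

0.2059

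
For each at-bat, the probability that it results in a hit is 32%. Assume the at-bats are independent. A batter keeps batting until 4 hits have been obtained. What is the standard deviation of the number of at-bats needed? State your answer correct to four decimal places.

5.1539

Y = total at-bats until the fourth success; negative binomial with r=4, p=0.32.
SD(Y) = √[r(1−p)/p²] = √(26.562500) = 5.153882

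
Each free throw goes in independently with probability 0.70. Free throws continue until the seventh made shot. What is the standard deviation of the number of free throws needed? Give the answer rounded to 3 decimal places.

Y = total free throws until the seventh success; negative binomial with r=7, p=0.70.
SD(Y) = √[r(1−p)/p²] = √(4.28571) = 2.07020

2.070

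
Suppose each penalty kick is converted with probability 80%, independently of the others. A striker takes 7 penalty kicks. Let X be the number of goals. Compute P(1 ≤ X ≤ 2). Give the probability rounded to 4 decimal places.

X ~ Binomial(7, 0.80); P(1 ≤ X ≤ 2) = Σ C(7,k) p^k (1−p)^(7−k) over k:
  k=1: C(7,1)·0.80^1·0.20^6 = 0.000358
  k=2: C(7,2)·0.80^2·0.20^5 = 0.004301
Total = 0.004659

0.0047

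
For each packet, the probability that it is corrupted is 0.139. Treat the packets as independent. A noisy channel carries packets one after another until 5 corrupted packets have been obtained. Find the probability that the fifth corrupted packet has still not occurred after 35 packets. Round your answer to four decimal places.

Needing more than 35 packets ⇔ fewer than 5 successes in the first 35. With X ~ Binomial(35, 0.139), P(Y > 35) = P(X ≤ 4).
  k=0: C(35,0)·0.139^0·0.861^35 = 0.005310
  k=1: C(35,1)·0.139^1·0.861^34 = 0.030005
  k=2: C(35,2)·0.139^2·0.861^33 = 0.082348
  k=3: C(35,3)·0.139^3·0.861^32 = 0.146236
  k=4: C(35,4)·0.139^4·0.861^31 = 0.188867
P(X ≤ 4) = 0.452766

0.4528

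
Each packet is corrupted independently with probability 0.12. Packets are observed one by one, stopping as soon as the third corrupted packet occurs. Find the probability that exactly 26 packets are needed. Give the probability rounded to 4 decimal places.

Y = trial on which the third success occurs; negative binomial, r=3, p=0.12.
P(Y=26) = C(25,2) · p^3 · (1−p)^23
= 300 · 0.001728 · 0.052857 = 0.027401

0.0274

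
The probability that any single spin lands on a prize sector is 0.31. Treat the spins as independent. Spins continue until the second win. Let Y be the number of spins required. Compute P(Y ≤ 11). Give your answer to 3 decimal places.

0.900

Finishing within 11 spins ⇔ at least 2 successes in the first 11. With X ~ Binomial(11, 0.31), P(Y ≤ 11) = 1 − P(X ≤ 1).
  k=0: C(11,0)·0.31^0·0.69^11 = 0.01688
  k=1: C(11,1)·0.31^1·0.69^10 = 0.08342
1 − 0.10029 = 0.89971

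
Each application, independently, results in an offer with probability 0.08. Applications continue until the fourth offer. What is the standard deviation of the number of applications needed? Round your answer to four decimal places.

Y = total applications until the fourth success; negative binomial with r=4, p=0.08.
SD(Y) = √[r(1−p)/p²] = √(575.000000) = 23.979158

23.9792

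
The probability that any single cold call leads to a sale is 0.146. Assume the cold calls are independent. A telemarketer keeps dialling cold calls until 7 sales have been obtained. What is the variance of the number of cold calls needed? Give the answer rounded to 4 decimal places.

Y = total cold calls until the seventh success; negative binomial with r=7, p=0.146.
Var(Y) = r(1−p)/p² = 7·0.854 / 0.146² = 280.446613

280.4466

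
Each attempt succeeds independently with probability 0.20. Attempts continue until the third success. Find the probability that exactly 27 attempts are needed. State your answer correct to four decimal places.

Y = trial on which the third success occurs; negative binomial, r=3, p=0.20.
P(Y=27) = C(26,2) · p^3 · (1−p)^24
= 325 · 0.008 · 0.0047224 = 0.012278

0.0123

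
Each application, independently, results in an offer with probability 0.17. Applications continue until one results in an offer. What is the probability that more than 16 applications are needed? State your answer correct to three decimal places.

0.051

Y = number of applications to the first success; geometric, p = 0.17.
P(Y > 16) = P(first 16 all fail) = (1−p)^16 = 0.05073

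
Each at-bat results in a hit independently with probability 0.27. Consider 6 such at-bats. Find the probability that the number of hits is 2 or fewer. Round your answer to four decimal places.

0.7977

X ~ Binomial(6, 0.27); P(X ≤ 2) = Σ C(6,k) p^k (1−p)^(6−k) over k:
  k=0: C(6,0)·0.27^0·0.73^6 = 0.151334
  k=1: C(6,1)·0.27^1·0.73^5 = 0.335838
  k=2: C(6,2)·0.27^2·0.73^4 = 0.310535
Total = 0.797707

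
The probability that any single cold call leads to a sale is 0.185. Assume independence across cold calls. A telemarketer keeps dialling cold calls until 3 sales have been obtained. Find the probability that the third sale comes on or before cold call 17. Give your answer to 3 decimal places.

0.634

Finishing within 17 cold calls ⇔ at least 3 successes in the first 17. With X ~ Binomial(17, 0.185), P(Y ≤ 17) = 1 − P(X ≤ 2).
  k=0: C(17,0)·0.185^0·0.815^17 = 0.03088
  k=1: C(17,1)·0.185^1·0.815^16 = 0.11916
  k=2: C(17,2)·0.185^2·0.815^15 = 0.21639
1 − 0.36644 = 0.63356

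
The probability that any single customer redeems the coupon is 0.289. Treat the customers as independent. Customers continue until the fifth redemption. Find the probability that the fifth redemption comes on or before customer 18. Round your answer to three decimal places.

Finishing within 18 customers ⇔ at least 5 successes in the first 18. With X ~ Binomial(18, 0.289), P(Y ≤ 18) = 1 − P(X ≤ 4).
  k=0: C(18,0)·0.289^0·0.711^18 = 0.00216
  k=1: C(18,1)·0.289^1·0.711^17 = 0.01577
  k=2: C(18,2)·0.289^2·0.711^16 = 0.05450
  k=3: C(18,3)·0.289^3·0.711^15 = 0.11815
  k=4: C(18,4)·0.289^4·0.711^14 = 0.18009
1 − 0.37067 = 0.62933

0.629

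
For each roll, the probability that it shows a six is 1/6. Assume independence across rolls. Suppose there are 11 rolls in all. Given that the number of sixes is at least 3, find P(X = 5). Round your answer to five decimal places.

0.07282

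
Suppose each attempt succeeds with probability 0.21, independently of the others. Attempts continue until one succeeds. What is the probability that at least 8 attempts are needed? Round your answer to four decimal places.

0.1920

Y = number of attempts to the first success; geometric, p = 0.21.
P(Y > 7) = P(first 7 all fail) = (1−p)^7 = 0.192039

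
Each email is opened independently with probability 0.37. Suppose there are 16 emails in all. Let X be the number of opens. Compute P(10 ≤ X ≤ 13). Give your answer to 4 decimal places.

0.0340

X ~ Binomial(16, 0.37); P(10 ≤ X ≤ 13) = Σ C(16,k) p^k (1−p)^(16−k) over k:
  k=10: C(16,10)·0.37^10·0.63^6 = 0.024076
  k=11: C(16,11)·0.37^11·0.63^5 = 0.007713
  k=12: C(16,12)·0.37^12·0.63^4 = 0.001887
  k=13: C(16,13)·0.37^13·0.63^3 = 0.000341
Total = 0.034017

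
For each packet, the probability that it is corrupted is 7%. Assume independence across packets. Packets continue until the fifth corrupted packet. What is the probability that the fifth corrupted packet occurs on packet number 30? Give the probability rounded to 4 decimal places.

Y = trial on which the fifth success occurs; negative binomial, r=5, p=0.07.
P(Y=30) = C(29,4) · p^5 · (1−p)^25
= 23751 · 1.6807e-06 · 0.16296 = 0.006505

0.0065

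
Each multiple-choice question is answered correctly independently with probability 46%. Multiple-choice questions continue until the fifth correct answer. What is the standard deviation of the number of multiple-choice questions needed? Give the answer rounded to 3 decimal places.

Y = total multiple-choice questions until the fifth success; negative binomial with r=5, p=0.46.
SD(Y) = √[r(1−p)/p²] = √(12.75992) = 3.57210

3.572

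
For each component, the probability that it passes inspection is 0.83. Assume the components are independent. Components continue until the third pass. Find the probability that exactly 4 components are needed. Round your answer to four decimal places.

Y = trial on which the third success occurs; negative binomial, r=3, p=0.83.
P(Y=4) = C(3,2) · p^3 · (1−p)^1
= 3 · 0.57179 · 0.17 = 0.291611

0.2916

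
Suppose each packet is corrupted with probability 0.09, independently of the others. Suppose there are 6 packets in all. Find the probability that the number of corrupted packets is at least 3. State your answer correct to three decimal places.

0.012

X ~ Binomial(6, 0.09); P(X ≥ 3) = Σ C(6,k) p^k (1−p)^(6−k) over k:
  k=3: C(6,3)·0.09^3·0.91^3 = 0.01099
  k=4: C(6,4)·0.09^4·0.91^2 = 0.00081
  k=5: C(6,5)·0.09^5·0.91^1 = 0.00003
  k=6: C(6,6)·0.09^6·0.91^0 = 0.00000
Total = 0.01183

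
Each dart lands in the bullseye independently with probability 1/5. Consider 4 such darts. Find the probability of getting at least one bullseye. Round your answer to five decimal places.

0.59040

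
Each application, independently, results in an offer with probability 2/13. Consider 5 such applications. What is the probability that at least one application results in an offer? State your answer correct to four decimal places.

P(at least one) = 1 − P(none) = 1 − (1 − 0.153846)^5
= 1 − 0.433757 = 0.566243

0.5662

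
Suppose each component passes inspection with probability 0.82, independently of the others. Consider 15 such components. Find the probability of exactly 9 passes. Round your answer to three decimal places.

X ~ Binomial(n=15, p=0.82).
P(X=9) = C(15,9) · p^9 · (1−p)^6
= 5005 · 0.16762 · 3.4012e-05 = 0.02853

0.029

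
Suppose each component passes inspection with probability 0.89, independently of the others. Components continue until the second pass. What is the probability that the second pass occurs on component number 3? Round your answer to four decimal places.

0.1743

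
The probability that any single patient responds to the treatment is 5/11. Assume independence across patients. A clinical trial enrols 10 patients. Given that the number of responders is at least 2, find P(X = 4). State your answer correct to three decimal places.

X ~ Binomial(10, 0.454545). Want P(X=4 | X≥2) = P(X=4) / P(X≥2).
P(X=4) = C(10,4)·0.454545^4·0.545455^6 = 0.23609
P(X≥2) = 1 − 0.00233 − 0.01943 = 0.97824
Ratio = 0.23609 / 0.97824 = 0.24134

0.241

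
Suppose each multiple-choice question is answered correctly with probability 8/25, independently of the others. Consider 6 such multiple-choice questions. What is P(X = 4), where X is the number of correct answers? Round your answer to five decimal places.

0.07273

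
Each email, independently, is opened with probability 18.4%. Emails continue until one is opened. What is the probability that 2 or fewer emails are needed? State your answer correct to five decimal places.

0.33414

Y = number of emails to the first success; geometric, p = 0.184.
P(Y ≤ 2) = 1 − (1−p)^2 = 1 − 0.6658560 = 0.3341440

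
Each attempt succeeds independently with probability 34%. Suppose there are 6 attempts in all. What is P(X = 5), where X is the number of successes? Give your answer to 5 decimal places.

0.01799

X ~ Binomial(n=6, p=0.34).
P(X=5) = C(6,5) · p^5 · (1−p)^1
= 6 · 0.0045435 · 0.66 = 0.0179924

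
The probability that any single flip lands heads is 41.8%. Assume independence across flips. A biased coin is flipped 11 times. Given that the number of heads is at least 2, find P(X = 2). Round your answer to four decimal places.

X ~ Binomial(11, 0.418). Want P(X=2 | X≥2) = P(X=2) / P(X≥2).
P(X=2) = C(11,2)·0.418^2·0.582^9 = 0.073624
P(X≥2) = 1 − 0.002595 − 0.020502 = 0.976903
Ratio = 0.073624 / 0.976903 = 0.075365

0.0754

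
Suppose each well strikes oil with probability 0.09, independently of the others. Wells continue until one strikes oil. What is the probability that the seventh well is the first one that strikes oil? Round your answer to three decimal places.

0.051

Geometric (trials to first success), p = 0.09.
P(Y = 7) = (1−p)^6 · p = 0.56787 · 0.09 = 0.05111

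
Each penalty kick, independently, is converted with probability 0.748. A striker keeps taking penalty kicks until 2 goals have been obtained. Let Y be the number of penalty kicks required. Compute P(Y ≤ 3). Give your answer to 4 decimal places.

0.8415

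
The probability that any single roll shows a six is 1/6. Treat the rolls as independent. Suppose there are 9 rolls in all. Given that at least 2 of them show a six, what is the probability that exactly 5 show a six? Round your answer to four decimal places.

X ~ Binomial(9, 0.166667). Want P(X=5 | X≥2) = P(X=5) / P(X≥2).
P(X=5) = C(9,5)·0.166667^5·0.833333^4 = 0.007814
P(X≥2) = 1 − 0.193807 − 0.348852 = 0.457341
Ratio = 0.007814 / 0.457341 = 0.017086

0.0171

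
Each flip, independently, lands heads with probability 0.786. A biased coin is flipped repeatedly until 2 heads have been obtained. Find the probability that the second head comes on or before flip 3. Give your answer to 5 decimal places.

0.88221

Finishing within 3 flips ⇔ at least 2 successes in the first 3. With X ~ Binomial(3, 0.786), P(Y ≤ 3) = 1 − P(X ≤ 1).
  k=0: C(3,0)·0.786^0·0.214^3 = 0.0098003
  k=1: C(3,1)·0.786^1·0.214^2 = 0.1079870
1 − 0.1177873 = 0.8822127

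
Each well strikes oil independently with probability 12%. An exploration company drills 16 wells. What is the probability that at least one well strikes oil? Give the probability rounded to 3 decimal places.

P(at least one) = 1 − P(none) = 1 − (1 − 0.12)^16
= 1 − 0.12934 = 0.87066

0.871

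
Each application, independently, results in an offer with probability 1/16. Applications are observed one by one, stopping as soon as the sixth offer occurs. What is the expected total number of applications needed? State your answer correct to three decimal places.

Y = total applications until the sixth success; negative binomial with r=6, p=0.0625.
E[Y] = r / p = 6 / 0.0625 = 96.00000

96.000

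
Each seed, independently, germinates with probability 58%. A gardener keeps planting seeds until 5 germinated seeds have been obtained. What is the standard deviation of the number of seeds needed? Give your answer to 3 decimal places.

Y = total seeds until the fifth success; negative binomial with r=5, p=0.58.
SD(Y) = √[r(1−p)/p²] = √(6.24257) = 2.49851

2.499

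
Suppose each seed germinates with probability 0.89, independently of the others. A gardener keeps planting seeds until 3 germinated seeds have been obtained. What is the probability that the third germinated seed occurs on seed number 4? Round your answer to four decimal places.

0.2326

Y = trial on which the third success occurs; negative binomial, r=3, p=0.89.
P(Y=4) = C(3,2) · p^3 · (1−p)^1
= 3 · 0.70497 · 0.11 = 0.232640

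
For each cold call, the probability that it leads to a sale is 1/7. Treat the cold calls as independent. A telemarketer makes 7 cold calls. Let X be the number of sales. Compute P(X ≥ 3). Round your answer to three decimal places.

X ~ Binomial(7, 0.142857); P(X ≥ 3) = Σ C(7,k) p^k (1−p)^(7−k) over k:
  k=3: C(7,3)·0.142857^3·0.857143^4 = 0.05508
  k=4: C(7,4)·0.142857^4·0.857143^3 = 0.00918
  k=5: C(7,5)·0.142857^5·0.857143^2 = 0.00092
  k=6: C(7,6)·0.142857^6·0.857143^1 = 0.00005
  k=7: C(7,7)·0.142857^7·0.857143^0 = 0.00000
Total = 0.06523

0.065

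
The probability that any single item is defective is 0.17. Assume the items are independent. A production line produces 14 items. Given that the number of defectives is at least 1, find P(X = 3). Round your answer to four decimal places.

X ~ Binomial(14, 0.17). Want P(X=3 | X≥1) = P(X=3) / P(X≥1).
P(X=3) = C(14,3)·0.17^3·0.83^11 = 0.230307
P(X≥1) = 1 − 0.073637 = 0.926363
Ratio = 0.230307 / 0.926363 = 0.248614

0.2486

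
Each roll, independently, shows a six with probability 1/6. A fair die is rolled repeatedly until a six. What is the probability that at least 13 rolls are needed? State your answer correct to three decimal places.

0.112

Y = number of rolls to the first success; geometric, p = 0.166667.
P(Y > 12) = P(first 12 all fail) = (1−p)^12 = 0.11216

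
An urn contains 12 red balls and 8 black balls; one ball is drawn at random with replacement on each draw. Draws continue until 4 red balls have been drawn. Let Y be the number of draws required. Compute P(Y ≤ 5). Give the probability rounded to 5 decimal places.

Finishing within 5 draws ⇔ at least 4 successes in the first 5. With X ~ Binomial(5, 0.60), P(Y ≤ 5) = 1 − P(X ≤ 3).
  k=0: C(5,0)·0.60^0·0.40^5 = 0.0102400
  k=1: C(5,1)·0.60^1·0.40^4 = 0.0768000
  k=2: C(5,2)·0.60^2·0.40^3 = 0.2304000
  k=3: C(5,3)·0.60^3·0.40^2 = 0.3456000
1 − 0.6630400 = 0.3369600

0.33696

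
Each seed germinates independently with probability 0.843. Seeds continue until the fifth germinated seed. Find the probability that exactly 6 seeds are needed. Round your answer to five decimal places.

Y = trial on which the fifth success occurs; negative binomial, r=5, p=0.843.
P(Y=6) = C(5,4) · p^5 · (1−p)^1
= 5 · 0.42573 · 0.157 = 0.3342008

0.33420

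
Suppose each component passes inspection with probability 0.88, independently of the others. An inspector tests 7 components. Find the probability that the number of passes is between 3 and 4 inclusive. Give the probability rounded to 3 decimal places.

0.041

X ~ Binomial(7, 0.88); P(3 ≤ X ≤ 4) = Σ C(7,k) p^k (1−p)^(7−k) over k:
  k=3: C(7,3)·0.88^3·0.12^4 = 0.00495
  k=4: C(7,4)·0.88^4·0.12^3 = 0.03627
Total = 0.04122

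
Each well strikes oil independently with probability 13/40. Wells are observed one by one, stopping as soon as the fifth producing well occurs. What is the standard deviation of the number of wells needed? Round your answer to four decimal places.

5.6527

Y = total wells until the fifth success; negative binomial with r=5, p=0.325.
SD(Y) = √[r(1−p)/p²] = √(31.952663) = 5.652669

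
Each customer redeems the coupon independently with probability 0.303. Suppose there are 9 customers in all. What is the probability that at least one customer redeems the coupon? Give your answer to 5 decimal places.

P(at least one) = 1 − P(none) = 1 − (1 − 0.303)^9
= 1 − 0.0388235 = 0.9611765

0.96118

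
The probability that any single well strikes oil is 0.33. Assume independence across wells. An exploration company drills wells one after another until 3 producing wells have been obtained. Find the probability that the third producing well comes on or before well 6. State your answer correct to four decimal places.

Finishing within 6 wells ⇔ at least 3 successes in the first 6. With X ~ Binomial(6, 0.33), P(Y ≤ 6) = 1 − P(X ≤ 2).
  k=0: C(6,0)·0.33^0·0.67^6 = 0.090458
  k=1: C(6,1)·0.33^1·0.67^5 = 0.267325
  k=2: C(6,2)·0.33^2·0.67^4 = 0.329169
1 − 0.686952 = 0.313048

0.3130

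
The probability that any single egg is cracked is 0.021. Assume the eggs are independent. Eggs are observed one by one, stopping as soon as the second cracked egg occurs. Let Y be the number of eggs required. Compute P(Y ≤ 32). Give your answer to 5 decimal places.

0.14491

Finishing within 32 eggs ⇔ at least 2 successes in the first 32. With X ~ Binomial(32, 0.021), P(Y ≤ 32) = 1 − P(X ≤ 1).
  k=0: C(32,0)·0.021^0·0.979^32 = 0.5070446
  k=1: C(32,1)·0.021^1·0.979^31 = 0.3480429
1 − 0.8550874 = 0.1449126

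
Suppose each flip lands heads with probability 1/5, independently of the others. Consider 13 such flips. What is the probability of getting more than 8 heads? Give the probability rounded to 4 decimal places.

X ~ Binomial(13, 0.20); P(X ≥ 9) = Σ C(13,k) p^k (1−p)^(13−k) over k:
  k=9: C(13,9)·0.20^9·0.80^4 = 0.000150
  k=10: C(13,10)·0.20^10·0.80^3 = 0.000015
  k=11: C(13,11)·0.20^11·0.80^2 = 0.000001
  k=12: C(13,12)·0.20^12·0.80^1 = 0.000000
  k=13: C(13,13)·0.20^13·0.80^0 = 0.000000
Total = 0.000166

0.0002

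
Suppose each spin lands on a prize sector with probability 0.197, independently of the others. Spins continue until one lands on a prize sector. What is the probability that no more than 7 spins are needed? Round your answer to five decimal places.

Y = number of spins to the first success; geometric, p = 0.197.
P(Y ≤ 7) = 1 − (1−p)^7 = 1 − 0.2152825 = 0.7847175

0.78472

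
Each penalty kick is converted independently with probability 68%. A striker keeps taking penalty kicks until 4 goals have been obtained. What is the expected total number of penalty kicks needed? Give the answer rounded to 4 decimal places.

Y = total penalty kicks until the fourth success; negative binomial with r=4, p=0.68.
E[Y] = r / p = 4 / 0.68 = 5.882353

5.8824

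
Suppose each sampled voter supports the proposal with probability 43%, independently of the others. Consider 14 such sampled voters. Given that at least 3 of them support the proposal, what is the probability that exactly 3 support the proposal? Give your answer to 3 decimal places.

0.061

X ~ Binomial(14, 0.43). Want P(X=3 | X≥3) = P(X=3) / P(X≥3).
P(X=3) = C(14,3)·0.43^3·0.57^11 = 0.05972
P(X≥3) = 1 − 0.00038 − 0.00404 − 0.01979 = 0.97579
Ratio = 0.05972 / 0.97579 = 0.06120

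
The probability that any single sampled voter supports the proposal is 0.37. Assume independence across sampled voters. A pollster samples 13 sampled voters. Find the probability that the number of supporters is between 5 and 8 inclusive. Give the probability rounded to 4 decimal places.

0.5416

X ~ Binomial(13, 0.37); P(5 ≤ X ≤ 8) = Σ C(13,k) p^k (1−p)^(13−k) over k:
  k=5: C(13,5)·0.37^5·0.63^8 = 0.221468
  k=6: C(13,6)·0.37^6·0.63^7 = 0.173425
  k=7: C(13,7)·0.37^7·0.63^6 = 0.101853
  k=8: C(13,8)·0.37^8·0.63^5 = 0.044864
Total = 0.541610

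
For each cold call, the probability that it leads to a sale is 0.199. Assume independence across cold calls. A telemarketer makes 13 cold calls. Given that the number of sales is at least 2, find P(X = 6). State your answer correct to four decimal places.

X ~ Binomial(13, 0.199). Want P(X=6 | X≥2) = P(X=6) / P(X≥2).
P(X=6) = C(13,6)·0.199^6·0.801^7 = 0.022546
P(X≥2) = 1 − 0.055876 − 0.180462 = 0.763662
Ratio = 0.022546 / 0.763662 = 0.029523

0.0295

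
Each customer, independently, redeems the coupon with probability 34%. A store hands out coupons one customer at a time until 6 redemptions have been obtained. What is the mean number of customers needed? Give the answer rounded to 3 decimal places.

17.647

Y = total customers until the sixth success; negative binomial with r=6, p=0.34.
E[Y] = r / p = 6 / 0.34 = 17.64706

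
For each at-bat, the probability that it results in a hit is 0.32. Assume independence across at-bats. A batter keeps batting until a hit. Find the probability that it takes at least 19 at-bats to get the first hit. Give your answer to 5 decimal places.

0.00097

Y = number of at-bats to the first success; geometric, p = 0.32.
P(Y > 18) = P(first 18 all fail) = (1−p)^18 = 0.0009664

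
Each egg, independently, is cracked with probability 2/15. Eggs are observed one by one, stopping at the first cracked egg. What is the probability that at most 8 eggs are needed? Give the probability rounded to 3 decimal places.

0.682

Y = number of eggs to the first success; geometric, p = 0.133333.
P(Y ≤ 8) = 1 − (1−p)^8 = 1 − 0.31829 = 0.68171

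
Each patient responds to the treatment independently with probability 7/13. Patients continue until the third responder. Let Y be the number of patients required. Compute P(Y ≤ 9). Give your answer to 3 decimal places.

0.943

Finishing within 9 patients ⇔ at least 3 successes in the first 9. With X ~ Binomial(9, 0.538462), P(Y ≤ 9) = 1 − P(X ≤ 2).
  k=0: C(9,0)·0.538462^0·0.461538^9 = 0.00095
  k=1: C(9,1)·0.538462^1·0.461538^8 = 0.00998
  k=2: C(9,2)·0.538462^2·0.461538^7 = 0.04657
1 − 0.05749 = 0.94251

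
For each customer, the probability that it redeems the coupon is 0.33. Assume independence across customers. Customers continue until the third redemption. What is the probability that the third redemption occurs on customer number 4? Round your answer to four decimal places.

0.0722

Y = trial on which the third success occurs; negative binomial, r=3, p=0.33.
P(Y=4) = C(3,2) · p^3 · (1−p)^1
= 3 · 0.035937 · 0.67 = 0.072233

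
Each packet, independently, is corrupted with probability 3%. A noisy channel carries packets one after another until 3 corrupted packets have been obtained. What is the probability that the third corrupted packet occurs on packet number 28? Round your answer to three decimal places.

Y = trial on which the third success occurs; negative binomial, r=3, p=0.03.
P(Y=28) = C(27,2) · p^3 · (1−p)^25
= 351 · 2.7e-05 · 0.46697 = 0.00443

0.004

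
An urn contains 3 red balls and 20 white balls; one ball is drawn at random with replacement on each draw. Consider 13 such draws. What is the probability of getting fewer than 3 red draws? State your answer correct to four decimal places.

0.7647

X ~ Binomial(13, 0.130435); P(X ≤ 2) = Σ C(13,k) p^k (1−p)^(13−k) over k:
  k=0: C(13,0)·0.130435^0·0.869565^13 = 0.162528
  k=1: C(13,1)·0.130435^1·0.869565^12 = 0.316930
  k=2: C(13,2)·0.130435^2·0.869565^11 = 0.285237
Total = 0.764694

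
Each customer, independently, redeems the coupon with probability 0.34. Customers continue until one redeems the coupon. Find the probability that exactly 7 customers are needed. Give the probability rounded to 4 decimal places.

0.0281

Geometric (trials to first success), p = 0.34.
P(Y = 7) = (1−p)^6 · p = 0.082654 · 0.34 = 0.028102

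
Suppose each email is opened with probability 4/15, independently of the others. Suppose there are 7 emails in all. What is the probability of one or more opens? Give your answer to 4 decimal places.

P(at least one) = 1 − P(none) = 1 − (1 − 0.266667)^7
= 1 − 0.114054 = 0.885946

0.8859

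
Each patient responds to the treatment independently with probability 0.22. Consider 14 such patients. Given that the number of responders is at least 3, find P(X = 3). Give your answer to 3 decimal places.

X ~ Binomial(14, 0.22). Want P(X=3 | X≥3) = P(X=3) / P(X≥3).
P(X=3) = C(14,3)·0.22^3·0.78^11 = 0.25201
P(X≥3) = 1 − 0.03085 − 0.12184 − 0.22337 = 0.62394
Ratio = 0.25201 / 0.62394 = 0.40389

0.404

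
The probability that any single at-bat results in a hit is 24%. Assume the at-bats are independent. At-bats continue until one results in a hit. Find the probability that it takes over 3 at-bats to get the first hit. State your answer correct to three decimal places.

Y = number of at-bats to the first success; geometric, p = 0.24.
P(Y > 3) = P(first 3 all fail) = (1−p)^3 = 0.43898

0.439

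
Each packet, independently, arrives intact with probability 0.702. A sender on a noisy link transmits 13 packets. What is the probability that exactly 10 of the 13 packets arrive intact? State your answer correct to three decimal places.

0.220

X ~ Binomial(n=13, p=0.702).
P(X=10) = C(13,10) · p^10 · (1−p)^3
= 286 · 0.029065 · 0.026464 = 0.21998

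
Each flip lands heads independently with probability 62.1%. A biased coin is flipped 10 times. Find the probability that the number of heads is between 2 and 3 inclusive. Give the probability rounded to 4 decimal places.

X ~ Binomial(10, 0.621); P(2 ≤ X ≤ 3) = Σ C(10,k) p^k (1−p)^(10−k) over k:
  k=2: C(10,2)·0.621^2·0.379^8 = 0.007388
  k=3: C(10,3)·0.621^3·0.379^7 = 0.032280
Total = 0.039667

0.0397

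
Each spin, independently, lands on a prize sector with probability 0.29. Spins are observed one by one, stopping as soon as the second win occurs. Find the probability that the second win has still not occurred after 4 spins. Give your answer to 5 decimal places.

0.66929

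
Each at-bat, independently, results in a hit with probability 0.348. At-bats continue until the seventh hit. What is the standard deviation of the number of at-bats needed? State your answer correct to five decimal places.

Y = total at-bats until the seventh success; negative binomial with r=7, p=0.348.
SD(Y) = √[r(1−p)/p²] = √(37.6866165) = 6.1389426

6.13894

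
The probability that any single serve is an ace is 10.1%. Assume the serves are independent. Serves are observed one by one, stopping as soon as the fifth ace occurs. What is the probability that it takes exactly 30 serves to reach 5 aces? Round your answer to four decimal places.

0.0174

Y = trial on which the fifth success occurs; negative binomial, r=5, p=0.101.
P(Y=30) = C(29,4) · p^5 · (1−p)^25
= 23751 · 1.051e-05 · 0.069822 = 0.017429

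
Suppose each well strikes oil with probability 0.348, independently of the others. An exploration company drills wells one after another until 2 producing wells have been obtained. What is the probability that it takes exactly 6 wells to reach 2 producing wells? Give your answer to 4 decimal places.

Y = trial on which the second success occurs; negative binomial, r=2, p=0.348.
P(Y=6) = C(5,1) · p^2 · (1−p)^4
= 5 · 0.1211 · 0.18071 = 0.109426

0.1094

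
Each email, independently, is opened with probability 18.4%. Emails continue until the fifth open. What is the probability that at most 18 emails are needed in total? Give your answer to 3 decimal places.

Finishing within 18 emails ⇔ at least 5 successes in the first 18. With X ~ Binomial(18, 0.184), P(Y ≤ 18) = 1 − P(X ≤ 4).
  k=0: C(18,0)·0.184^0·0.816^18 = 0.02573
  k=1: C(18,1)·0.184^1·0.816^17 = 0.10443
  k=2: C(18,2)·0.184^2·0.816^16 = 0.20016
  k=3: C(18,3)·0.184^3·0.816^15 = 0.24071
  k=4: C(18,4)·0.184^4·0.816^14 = 0.20354
1 − 0.77457 = 0.22543

0.225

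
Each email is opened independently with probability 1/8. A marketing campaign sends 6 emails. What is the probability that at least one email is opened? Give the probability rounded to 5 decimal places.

P(at least one) = 1 − P(none) = 1 − (1 − 0.125)^6
= 1 − 0.4487953 = 0.5512047

0.55120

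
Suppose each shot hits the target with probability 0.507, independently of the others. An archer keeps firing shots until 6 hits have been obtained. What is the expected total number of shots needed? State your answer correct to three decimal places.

11.834

Y = total shots until the sixth success; negative binomial with r=6, p=0.507.
E[Y] = r / p = 6 / 0.507 = 11.83432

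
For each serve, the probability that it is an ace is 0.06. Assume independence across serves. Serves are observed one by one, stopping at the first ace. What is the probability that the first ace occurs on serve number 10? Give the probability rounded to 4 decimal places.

0.0344

Geometric (trials to first success), p = 0.06.
P(Y = 10) = (1−p)^9 · p = 0.57299 · 0.06 = 0.034380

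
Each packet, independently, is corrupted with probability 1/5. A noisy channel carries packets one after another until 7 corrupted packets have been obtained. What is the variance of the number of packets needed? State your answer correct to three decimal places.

140.000

Y = total packets until the seventh success; negative binomial with r=7, p=0.20.
Var(Y) = r(1−p)/p² = 7·0.80 / 0.20² = 140.00000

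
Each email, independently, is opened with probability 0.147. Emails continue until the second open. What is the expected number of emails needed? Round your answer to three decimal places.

13.605

Y = total emails until the second success; negative binomial with r=2, p=0.147.
E[Y] = r / p = 2 / 0.147 = 13.60544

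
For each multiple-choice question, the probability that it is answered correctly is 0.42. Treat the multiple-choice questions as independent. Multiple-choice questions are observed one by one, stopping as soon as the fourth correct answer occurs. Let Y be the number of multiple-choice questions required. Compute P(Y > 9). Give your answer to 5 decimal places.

0.43297

Needing more than 9 multiple-choice questions ⇔ fewer than 4 successes in the first 9. With X ~ Binomial(9, 0.42), P(Y > 9) = P(X ≤ 3).
  k=0: C(9,0)·0.42^0·0.58^9 = 0.0074277
  k=1: C(9,1)·0.42^1·0.58^8 = 0.0484078
  k=2: C(9,2)·0.42^2·0.58^7 = 0.1402158
  k=3: C(9,3)·0.42^3·0.58^6 = 0.2369164
P(X ≤ 3) = 0.4329677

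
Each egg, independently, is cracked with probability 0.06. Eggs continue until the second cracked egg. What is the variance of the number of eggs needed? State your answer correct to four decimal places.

522.2222

Y = total eggs until the second success; negative binomial with r=2, p=0.06.
Var(Y) = r(1−p)/p² = 2·0.94 / 0.06² = 522.222222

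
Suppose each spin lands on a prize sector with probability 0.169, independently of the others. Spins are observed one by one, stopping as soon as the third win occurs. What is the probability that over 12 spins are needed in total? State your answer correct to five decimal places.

0.66912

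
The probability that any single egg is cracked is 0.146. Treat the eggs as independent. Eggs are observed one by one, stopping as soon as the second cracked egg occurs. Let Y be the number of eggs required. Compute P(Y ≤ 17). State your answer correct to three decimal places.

0.733

Finishing within 17 eggs ⇔ at least 2 successes in the first 17. With X ~ Binomial(17, 0.146), P(Y ≤ 17) = 1 − P(X ≤ 1).
  k=0: C(17,0)·0.146^0·0.854^17 = 0.06836
  k=1: C(17,1)·0.146^1·0.854^16 = 0.19867
1 − 0.26703 = 0.73297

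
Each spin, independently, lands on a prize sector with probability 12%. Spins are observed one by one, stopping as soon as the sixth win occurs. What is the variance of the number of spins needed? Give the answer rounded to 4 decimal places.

366.6667

Y = total spins until the sixth success; negative binomial with r=6, p=0.12.
Var(Y) = r(1−p)/p² = 6·0.88 / 0.12² = 366.666667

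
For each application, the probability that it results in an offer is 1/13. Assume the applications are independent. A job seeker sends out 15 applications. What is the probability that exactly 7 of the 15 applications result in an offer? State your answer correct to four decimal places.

X ~ Binomial(n=15, p=0.076923).
P(X=7) = C(15,7) · p^7 · (1−p)^8
= 6435 · 1.5937e-08 · 0.52711 = 0.000054

0.0001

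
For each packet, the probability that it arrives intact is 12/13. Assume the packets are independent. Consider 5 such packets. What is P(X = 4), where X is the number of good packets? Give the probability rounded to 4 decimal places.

0.2792

X ~ Binomial(n=5, p=0.923077).
P(X=4) = C(5,4) · p^4 · (1−p)^1
= 5 · 0.72602 · 0.076923 = 0.279240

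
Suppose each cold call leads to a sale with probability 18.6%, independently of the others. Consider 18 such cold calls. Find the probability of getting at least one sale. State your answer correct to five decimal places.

P(at least one) = 1 − P(none) = 1 − (1 − 0.186)^18
= 1 − 0.0246172 = 0.9753828

0.97538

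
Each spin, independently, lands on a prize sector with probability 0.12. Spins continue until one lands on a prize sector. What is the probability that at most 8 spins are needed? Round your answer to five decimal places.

0.64037

Y = number of spins to the first success; geometric, p = 0.12.
P(Y ≤ 8) = 1 − (1−p)^8 = 1 − 0.3596345 = 0.6403655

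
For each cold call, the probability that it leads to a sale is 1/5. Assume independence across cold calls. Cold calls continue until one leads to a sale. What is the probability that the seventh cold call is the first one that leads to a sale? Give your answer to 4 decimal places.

0.0524

Geometric (trials to first success), p = 0.20.
P(Y = 7) = (1−p)^6 · p = 0.26214 · 0.20 = 0.052429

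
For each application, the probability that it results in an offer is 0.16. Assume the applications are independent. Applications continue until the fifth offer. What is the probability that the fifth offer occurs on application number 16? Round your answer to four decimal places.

0.0210

Y = trial on which the fifth success occurs; negative binomial, r=5, p=0.16.
P(Y=16) = C(15,4) · p^5 · (1−p)^11
= 1365 · 0.00010486 · 0.14692 = 0.021028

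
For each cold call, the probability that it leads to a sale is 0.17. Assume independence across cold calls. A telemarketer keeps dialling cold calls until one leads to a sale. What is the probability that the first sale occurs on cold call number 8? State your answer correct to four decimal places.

Geometric (trials to first success), p = 0.17.
P(Y = 8) = (1−p)^7 · p = 0.27136 · 0.17 = 0.046131

0.0461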